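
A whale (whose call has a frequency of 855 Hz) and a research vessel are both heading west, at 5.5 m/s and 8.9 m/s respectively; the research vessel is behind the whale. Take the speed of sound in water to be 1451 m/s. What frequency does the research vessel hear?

The research vessel is behind, so the whale is moving away from it while the research vessel is moving toward the whale.
With source receding and observer approaching, f' = f · (v + v_o)/(v + v_s).
f' = 855 × (1451 + 8.9)/(1451 + 5.5) = 855 × 1459.9/1456.5 ≈ 857 Hz.

857 Hz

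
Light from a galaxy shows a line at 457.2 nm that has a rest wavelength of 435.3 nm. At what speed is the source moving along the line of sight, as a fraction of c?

0.049c

λ'/λ₀ = 1.0503 > 1 (redshift), so the source is receding.
λ'/λ₀ = √((1 + β)/(1 − β)) for a receding source ⇒ β = (r² − 1)/(r² + 1) with r = λ'/λ₀.
β = (1.1032 − 1)/(1.1032 + 1) ≈ 0.049.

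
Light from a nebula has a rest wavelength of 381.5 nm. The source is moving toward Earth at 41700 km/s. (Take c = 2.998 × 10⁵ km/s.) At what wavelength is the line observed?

331.7 nm

β = v/c = 41700/299800 = 0.1391.
Relativistic Doppler for wavelength: λ' = λ₀ · √((1 − β)/(1 + β)).
λ' = 381.5 × √(0.8609/1.1391) = 381.5 × 0.86936 ≈ 331.7 nm.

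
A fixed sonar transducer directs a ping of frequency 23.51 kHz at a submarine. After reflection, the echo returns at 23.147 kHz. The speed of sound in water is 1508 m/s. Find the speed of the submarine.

Double Doppler shift off a moving reflector: f₂ = f₀ · (v + u)/(v − u) (u > 0 toward emitter).
Rearranging, u = v · (f₂ − f₀)/(f₂ + f₀) = 1508 × -0.363/46.657 ≈ -11.7 m/s.
So the submarine is moving at 11.7 m/s away from the emitter.

11.7 m/s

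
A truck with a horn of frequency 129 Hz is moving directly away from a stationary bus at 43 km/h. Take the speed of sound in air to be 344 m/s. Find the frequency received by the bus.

43 km/h = 11.94 m/s.
Moving source, stationary observer: f' = f · v/(v + v_s) since the source is receding.
f' = 129 × 344/(344 + 11.94) = 129 × 344/355.9 ≈ 125 Hz.

125 Hz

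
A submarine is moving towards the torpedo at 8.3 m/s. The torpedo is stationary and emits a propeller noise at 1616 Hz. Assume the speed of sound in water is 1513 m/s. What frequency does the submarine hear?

1625 Hz

Moving observer, stationary source: f' = f · (v + v_o)/v.
f' = 1616 × (1513 + 8.3)/1513 = 1616 × 1521.3/1513 ≈ 1625 Hz.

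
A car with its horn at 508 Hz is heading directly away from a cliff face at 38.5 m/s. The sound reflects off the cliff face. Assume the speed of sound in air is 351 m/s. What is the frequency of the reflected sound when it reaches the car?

408 Hz

The cliff face receives the sound from a moving source: f₁ = f₀ · v/(v + v_e) = 508 × 351/389.5 ≈ 458 Hz.
On the return leg the car is a moving observer: f₂ = f₁ · (v − v_e)/v = 458 × 312.5/351 ≈ 408 Hz.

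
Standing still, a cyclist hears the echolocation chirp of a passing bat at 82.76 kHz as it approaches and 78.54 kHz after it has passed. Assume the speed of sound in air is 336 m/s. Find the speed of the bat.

8.8 m/s

f₁/f₂ = (v + v_s)/(v − v_s), so v_s = v · (f₁ − f₂)/(f₁ + f₂).
v_s = 336 × (82.76 − 78.54)/(82.76 + 78.54) = 336 × 4.22/161.30 ≈ 8.8 m/s.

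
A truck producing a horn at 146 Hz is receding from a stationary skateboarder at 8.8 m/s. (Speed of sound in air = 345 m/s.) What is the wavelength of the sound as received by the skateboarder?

With the source moving away from a stationary observer, f' = f · v/(v + v_s).
f' = 146 × 345/(345 + 8.8) ≈ 142 Hz.
λ' = v/f' = 345/142.369 ≈ 2.42 m.

2.42 m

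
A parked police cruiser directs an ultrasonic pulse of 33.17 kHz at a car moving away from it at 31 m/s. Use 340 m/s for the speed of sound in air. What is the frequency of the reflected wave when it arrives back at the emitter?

27.6 kHz

The car first receives the wave as a moving observer: f₁ = f₀ · (v − u)/v = 33.17 × (340 − 31)/340 ≈ 30.1 kHz.
The reflection then acts as a moving source: f₂ = f₁ · v/(v + u) ≈ 27.6 kHz.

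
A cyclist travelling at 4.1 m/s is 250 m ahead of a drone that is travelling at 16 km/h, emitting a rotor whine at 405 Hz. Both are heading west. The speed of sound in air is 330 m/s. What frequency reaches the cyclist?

405 Hz

16 km/h = 4.444 m/s.
The cyclist is ahead, so the drone is moving toward it while the cyclist is moving away from the drone.
With source approaching and observer receding, f' = f · (v − v_o)/(v − v_s).
f' = 405 × (330 − 4.1)/(330 − 4.444) = 405 × 325.9/325.56 ≈ 405 Hz.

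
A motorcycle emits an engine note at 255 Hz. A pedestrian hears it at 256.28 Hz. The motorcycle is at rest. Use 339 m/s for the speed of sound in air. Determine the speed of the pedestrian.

1.70 m/s

f' > f, so the pedestrian is approaching.
f' = f · (v + v_o)/v ⇒ v_o = v · |f'/f − 1|.
v_o = 339 × |256.28/255 − 1| = 339 × 0.00502 ≈ 1.70 m/s.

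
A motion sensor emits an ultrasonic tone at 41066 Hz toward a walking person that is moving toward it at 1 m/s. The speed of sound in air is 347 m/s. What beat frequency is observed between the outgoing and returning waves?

The walking person first receives the wave as a moving observer: f₁ = f₀ · (v + u)/v = 41066 × (347 + 1)/347 ≈ 41184 Hz.
On reflection it acts as a source moving toward the stationary detector: f₂ = f₁ · v/(v − u) = 41184 × 347/346 ≈ 41303 Hz.
Beat frequency: |f₂ − f₀| = 2u·f₀/(v − u) = 2 × 1 × 41066/346 ≈ 237 Hz.

237 Hz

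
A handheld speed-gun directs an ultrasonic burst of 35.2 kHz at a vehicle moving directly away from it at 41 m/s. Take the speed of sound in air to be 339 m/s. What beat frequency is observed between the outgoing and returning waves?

At the vehicle (a moving observer), f₁ = f₀ · (v − u)/v = 35.2 × 298/339 ≈ 30.94 kHz.
On reflection it acts as a source moving away from the stationary detector: f₂ = f₁ · v/(v + u) = 30.94 × 339/380 ≈ 27.60 kHz.
Beat frequency (with f₀ = 35200 Hz): |f₂ − f₀| = 2u·f₀/(v + u) = 2 × 41 × 35200/380 ≈ 7596 Hz.

7596 Hz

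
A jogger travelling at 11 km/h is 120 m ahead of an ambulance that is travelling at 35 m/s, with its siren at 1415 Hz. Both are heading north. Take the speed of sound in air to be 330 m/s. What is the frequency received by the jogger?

11 km/h = 3.056 m/s.
The jogger is ahead, so the ambulance is moving toward it while the jogger is moving away from the ambulance.
Both move, so f' = f · (v − v_o)/(v − v_s).
f' = 1415 × (330 − 3.056)/(330 − 35) = 1415 × 326.94/295 ≈ 1568 Hz.

1568 Hz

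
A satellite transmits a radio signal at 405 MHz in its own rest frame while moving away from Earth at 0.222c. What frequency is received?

Relativistic Doppler for frequency: f' = f₀ · √((1 − β)/(1 + β)).
f' = 405 × √(0.7780/1.2220) = 405 × 0.79791 ≈ 323.2 MHz.

323.2 MHz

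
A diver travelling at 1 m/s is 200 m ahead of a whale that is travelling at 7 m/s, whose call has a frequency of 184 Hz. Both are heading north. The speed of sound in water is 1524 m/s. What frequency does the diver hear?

The diver is ahead, so the whale is moving toward it while the diver is moving away from the whale.
With source approaching and observer receding, f' = f · (v − v_o)/(v − v_s).
f' = 184 × (1524 − 1)/(1524 − 7) = 184 × 1523/1517 ≈ 185 Hz.

185 Hz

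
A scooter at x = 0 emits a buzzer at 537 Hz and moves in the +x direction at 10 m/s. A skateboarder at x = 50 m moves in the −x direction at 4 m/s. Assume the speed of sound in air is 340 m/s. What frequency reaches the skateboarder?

The observer lies on the +x side, so the source is heading toward the observer and the observer is heading toward the source.
With source approaching and observer approaching, f' = f · (v + v_o)/(v − v_s).
f' = 537 × (340 + 4)/(340 − 10) = 537 × 344/330 ≈ 560 Hz.

560 Hz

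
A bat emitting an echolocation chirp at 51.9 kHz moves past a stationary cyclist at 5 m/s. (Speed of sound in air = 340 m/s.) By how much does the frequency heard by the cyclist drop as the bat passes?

1.53 kHz

Approaching: f₁ = f · v/(v − v_s) = 51.9 × 340/335 ≈ 52.67 kHz.
Receding: f₂ = f · v/(v + v_s) = 51.9 × 340/345 ≈ 51.15 kHz.
Drop: f₁ − f₂ = 2f·v·v_s/(v² − v_s²) = 2 × 51.9 × 340 × 5/(340² − 5²) ≈ 1.53 kHz.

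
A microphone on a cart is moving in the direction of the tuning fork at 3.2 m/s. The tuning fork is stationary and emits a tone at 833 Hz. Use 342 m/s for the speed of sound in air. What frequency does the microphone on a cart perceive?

841 Hz

Only the observer moves, toward the source, so f' = f · (v + v_o)/v.
f' = 833 × (342 + 3.2)/342 = 833 × 345.2/342 ≈ 841 Hz.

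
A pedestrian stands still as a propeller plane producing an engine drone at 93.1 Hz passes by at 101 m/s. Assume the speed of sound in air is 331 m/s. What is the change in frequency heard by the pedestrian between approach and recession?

Approaching: f₁ = f · v/(v − v_s) = 93.1 × 331/230 ≈ 134.0 Hz.
Receding: f₂ = f · v/(v + v_s) = 93.1 × 331/432 ≈ 71.3 Hz.
Drop: f₁ − f₂ = 2f·v·v_s/(v² − v_s²) = 2 × 93.1 × 331 × 101/(331² − 101²) ≈ 62.6 Hz.

62.6 Hz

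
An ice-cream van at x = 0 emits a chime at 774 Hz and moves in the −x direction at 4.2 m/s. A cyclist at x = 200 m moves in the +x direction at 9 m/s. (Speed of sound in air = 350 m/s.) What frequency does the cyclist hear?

745 Hz

The observer lies on the +x side, so the source is heading away from the observer and the observer is heading away from the source.
General Doppler shift: f' = f · (v − v_o)/(v + v_s).
f' = 774 × (350 − 9)/(350 + 4.2) = 774 × 341/354.2 ≈ 745 Hz.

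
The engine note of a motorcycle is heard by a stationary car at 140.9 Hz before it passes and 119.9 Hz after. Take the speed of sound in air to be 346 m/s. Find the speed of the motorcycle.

28 m/s

f₁/f₂ = (v + v_s)/(v − v_s), so v_s = v · (f₁ − f₂)/(f₁ + f₂).
v_s = 346 × (140.9 − 119.9)/(140.9 + 119.9) = 346 × 21.0/260.8 ≈ 28 m/s.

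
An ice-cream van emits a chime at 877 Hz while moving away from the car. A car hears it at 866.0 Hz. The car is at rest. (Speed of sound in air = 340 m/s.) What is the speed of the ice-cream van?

f' = f · v/(v + v_s) ⇒ v_s = v · |1 − f/f'|.
v_s = 340 × |1 − 877/866.0| = 340 × 0.0127 ≈ 4.3 m/s.

4.3 m/s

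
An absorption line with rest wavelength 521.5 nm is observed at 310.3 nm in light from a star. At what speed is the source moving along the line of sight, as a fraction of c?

0.477c

λ'/λ₀ = 0.5950 < 1 (blueshift), so the source is approaching.
λ'/λ₀ = √((1 − β)/(1 + β)) for an approaching source ⇒ β = (1 − r²)/(1 + r²) with r = λ'/λ₀.
β = (1 − 0.3540)/(1 + 0.3540) ≈ 0.477.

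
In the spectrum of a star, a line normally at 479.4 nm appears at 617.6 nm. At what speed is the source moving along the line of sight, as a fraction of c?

0.248c

λ'/λ₀ = 1.2883 > 1 (redshift), so the source is receding.
λ'/λ₀ = √((1 + β)/(1 − β)) for a receding source ⇒ β = (r² − 1)/(r² + 1) with r = λ'/λ₀.
β = (1.6597 − 1)/(1.6597 + 1) ≈ 0.248.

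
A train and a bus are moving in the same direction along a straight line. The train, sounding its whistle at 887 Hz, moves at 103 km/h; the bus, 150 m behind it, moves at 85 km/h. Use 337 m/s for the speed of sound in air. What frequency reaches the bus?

103 km/h = 28.61 m/s; 85 km/h = 23.61 m/s.
The bus is behind, so the train is moving away from it while the bus is moving toward the train.
Both move, so f' = f · (v + v_o)/(v + v_s).
f' = 887 × (337 + 23.61)/(337 + 28.61) = 887 × 360.61/365.61 ≈ 875 Hz.

875 Hz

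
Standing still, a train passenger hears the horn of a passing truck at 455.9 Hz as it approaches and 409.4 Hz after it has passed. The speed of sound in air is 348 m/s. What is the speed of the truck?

f₁/f₂ = (v + v_s)/(v − v_s), so v_s = v · (f₁ − f₂)/(f₁ + f₂).
v_s = 348 × (455.9 − 409.4)/(455.9 + 409.4) = 348 × 46.5/865.3 ≈ 18.7 m/s.

18.7 m/s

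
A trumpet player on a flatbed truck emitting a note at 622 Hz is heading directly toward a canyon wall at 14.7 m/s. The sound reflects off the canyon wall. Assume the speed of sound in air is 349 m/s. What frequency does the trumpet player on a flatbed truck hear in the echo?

The canyon wall receives the sound from a moving source: f₁ = f₀ · v/(v − v_e) = 622 × 349/334.3 ≈ 649 Hz.
On the return leg the trumpet player on a flatbed truck is a moving observer: f₂ = f₁ · (v + v_e)/v = 649 × 363.7/349 ≈ 677 Hz.

677 Hz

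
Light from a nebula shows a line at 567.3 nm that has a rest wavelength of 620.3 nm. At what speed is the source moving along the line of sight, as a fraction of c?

λ'/λ₀ = 0.9146 < 1 (blueshift), so the source is approaching.
λ'/λ₀ = √((1 − β)/(1 + β)) for an approaching source ⇒ β = (1 − r²)/(1 + r²) with r = λ'/λ₀.
β = (1 − 0.8364)/(1 + 0.8364) ≈ 0.089.

0.089c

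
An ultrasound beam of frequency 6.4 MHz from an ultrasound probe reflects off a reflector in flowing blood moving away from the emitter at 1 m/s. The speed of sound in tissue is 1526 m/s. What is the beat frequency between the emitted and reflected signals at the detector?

At the reflector in flowing blood (a moving observer), f₁ = f₀ · (v − u)/v = 6.4 × 1525/1526 ≈ 6.39581 MHz.
The reflection then acts as a moving source: f₂ = f₁ · v/(v + u) ≈ 6.39162 MHz.
Equivalently f₂ = f₀ · (v − u)/(v + u).
Beat frequency (with f₀ = 6400000 Hz): |f₂ − f₀| = 2u·f₀/(v + u) = 2 × 1 × 6400000/1527 ≈ 8382 Hz.

8382 Hz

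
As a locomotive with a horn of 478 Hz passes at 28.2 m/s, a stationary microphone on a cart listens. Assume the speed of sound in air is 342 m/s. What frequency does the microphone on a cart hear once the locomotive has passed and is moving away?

442 Hz

Receding: f₂ = f · v/(v + v_s) = 478 × 342/370.2 ≈ 442 Hz.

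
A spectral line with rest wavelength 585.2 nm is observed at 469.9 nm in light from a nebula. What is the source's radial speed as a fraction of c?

λ'/λ₀ = 0.8030 < 1 (blueshift), so the source is approaching.
λ'/λ₀ = √((1 − β)/(1 + β)) for an approaching source ⇒ β = (1 − r²)/(1 + r²) with r = λ'/λ₀.
β = (1 − 0.6448)/(1 + 0.6448) ≈ 0.216.

0.216c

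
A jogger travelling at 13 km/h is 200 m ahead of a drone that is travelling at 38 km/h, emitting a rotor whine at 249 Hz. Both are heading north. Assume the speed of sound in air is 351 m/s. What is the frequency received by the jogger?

38 km/h = 10.56 m/s; 13 km/h = 3.611 m/s.
The jogger is ahead, so the drone is moving toward it while the jogger is moving away from the drone.
With source approaching and observer receding, f' = f · (v − v_o)/(v − v_s).
f' = 249 × (351 − 3.611)/(351 − 10.56) = 249 × 347.39/340.44 ≈ 254 Hz.

254 Hz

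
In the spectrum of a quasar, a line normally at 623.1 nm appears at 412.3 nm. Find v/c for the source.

λ'/λ₀ = 0.6617 < 1 (blueshift), so the source is approaching.
λ'/λ₀ = √((1 − β)/(1 + β)) for an approaching source ⇒ β = (1 − r²)/(1 + r²) with r = λ'/λ₀.
β = (1 − 0.4378)/(1 + 0.4378) ≈ 0.391.

0.391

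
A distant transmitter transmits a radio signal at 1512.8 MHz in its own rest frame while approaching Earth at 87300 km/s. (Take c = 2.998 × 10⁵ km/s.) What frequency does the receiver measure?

2041.8 MHz

β = v/c = 87300/299800 = 0.2912.
Relativistic Doppler for frequency: f' = f₀ · √((1 + β)/(1 − β)).
f' = 1512.8 × √(1.2912/0.7088) = 1512.8 × 1.34968 ≈ 2041.8 MHz.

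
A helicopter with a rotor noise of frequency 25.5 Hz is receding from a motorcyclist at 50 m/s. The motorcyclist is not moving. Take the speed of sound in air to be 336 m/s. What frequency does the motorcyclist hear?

22.2 Hz

Moving source, stationary observer: f' = f · v/(v + v_s) since the source is receding.
f' = 25.5 × 336/(336 + 50) = 25.5 × 336/386 ≈ 22.2 Hz.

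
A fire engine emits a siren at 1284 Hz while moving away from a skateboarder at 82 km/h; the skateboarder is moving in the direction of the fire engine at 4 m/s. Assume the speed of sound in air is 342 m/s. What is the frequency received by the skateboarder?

1218 Hz

82 km/h = 22.78 m/s.
With source receding and observer approaching, f' = f · (v + v_o)/(v + v_s).
f' = 1284 × (342 + 4)/(342 + 22.78) = 1284 × 346/364.78 ≈ 1218 Hz.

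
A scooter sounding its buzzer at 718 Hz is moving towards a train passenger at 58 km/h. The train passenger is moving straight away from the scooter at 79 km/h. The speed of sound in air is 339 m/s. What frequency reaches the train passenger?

705 Hz

58 km/h = 16.11 m/s; 79 km/h = 21.94 m/s.
General Doppler shift: f' = f · (v − v_o)/(v − v_s).
f' = 718 × (339 − 21.94)/(339 − 16.11) = 718 × 317.06/322.89 ≈ 705 Hz.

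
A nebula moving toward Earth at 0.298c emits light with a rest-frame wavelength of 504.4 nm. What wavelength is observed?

Relativistic Doppler for wavelength: λ' = λ₀ · √((1 − β)/(1 + β)).
λ' = 504.4 × √(0.7020/1.2980) = 504.4 × 0.73541 ≈ 370.9 nm.

370.9 nm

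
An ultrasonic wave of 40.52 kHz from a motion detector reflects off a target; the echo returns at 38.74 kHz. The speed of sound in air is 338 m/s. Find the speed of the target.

Double Doppler shift off a moving reflector: f₂ = f₀ · (v + u)/(v − u) (u > 0 toward emitter).
Rearranging, u = v · (f₂ − f₀)/(f₂ + f₀) = 338 × -1.78/79.26 ≈ -7.6 m/s.
So the target is moving at 7.6 m/s away from the emitter.

7.6 m/s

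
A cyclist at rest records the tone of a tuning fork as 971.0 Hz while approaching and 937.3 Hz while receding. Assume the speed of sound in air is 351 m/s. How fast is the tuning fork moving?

6.2 m/s

f₁/f₂ = (v + v_s)/(v − v_s), so v_s = v · (f₁ − f₂)/(f₁ + f₂).
v_s = 351 × (971.0 − 937.3)/(971.0 + 937.3) = 351 × 33.7/1908.3 ≈ 6.2 m/s.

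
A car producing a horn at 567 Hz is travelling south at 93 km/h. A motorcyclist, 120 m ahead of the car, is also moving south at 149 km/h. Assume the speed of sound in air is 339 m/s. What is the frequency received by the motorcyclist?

93 km/h = 25.83 m/s; 149 km/h = 41.39 m/s.
The motorcyclist is ahead, so the car is moving toward it while the motorcyclist is moving away from the car.
General Doppler shift: f' = f · (v − v_o)/(v − v_s).
f' = 567 × (339 − 41.39)/(339 − 25.83) = 567 × 297.61/313.17 ≈ 539 Hz.

539 Hz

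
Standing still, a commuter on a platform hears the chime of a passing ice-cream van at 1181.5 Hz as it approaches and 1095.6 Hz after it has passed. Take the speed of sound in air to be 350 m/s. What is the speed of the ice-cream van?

13.2 m/s

f₁/f₂ = (v + v_s)/(v − v_s), so v_s = v · (f₁ − f₂)/(f₁ + f₂).
v_s = 350 × (1181.5 − 1095.6)/(1181.5 + 1095.6) = 350 × 85.9/2277.1 ≈ 13.2 m/s.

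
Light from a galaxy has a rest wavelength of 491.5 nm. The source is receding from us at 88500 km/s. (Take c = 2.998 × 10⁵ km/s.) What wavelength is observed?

666.3 nm

β = v/c = 88500/299800 = 0.2952.
Relativistic Doppler for wavelength: λ' = λ₀ · √((1 + β)/(1 − β)).
λ' = 491.5 × √(1.2952/0.7048) = 491.5 × 1.35561 ≈ 666.3 nm.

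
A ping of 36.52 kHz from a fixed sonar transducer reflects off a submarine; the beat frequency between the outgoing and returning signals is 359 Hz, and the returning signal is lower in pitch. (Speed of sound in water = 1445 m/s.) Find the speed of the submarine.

7.1 m/s

Double Doppler shift off a moving reflector: f₂ = f₀ · (v + u)/(v − u) (u > 0 toward emitter).
Returning signal is lower, so f₂ = f₀ − Δf = 36520 − 359 = 36161 Hz.
Rearranging, u = v · (f₂ − f₀)/(f₂ + f₀) = 1445 × -359/72681 ≈ -7.1 m/s.
So the submarine is moving at 7.1 m/s away from the emitter.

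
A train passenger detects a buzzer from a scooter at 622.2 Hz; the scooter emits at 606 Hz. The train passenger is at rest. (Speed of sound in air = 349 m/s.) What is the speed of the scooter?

f' > f, so the scooter is approaching.
f' = f · v/(v − v_s) ⇒ v_s = v · |1 − f/f'|.
v_s = 349 × |1 − 606/622.2| = 349 × 0.02604 ≈ 9.1 m/s.

9.1 m/s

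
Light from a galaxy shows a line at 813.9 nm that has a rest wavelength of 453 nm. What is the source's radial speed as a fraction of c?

λ'/λ₀ = 1.7967 > 1 (redshift), so the source is receding.
λ'/λ₀ = √((1 + β)/(1 − β)) for a receding source ⇒ β = (r² − 1)/(r² + 1) with r = λ'/λ₀.
β = (3.2281 − 1)/(3.2281 + 1) ≈ 0.527.

0.527c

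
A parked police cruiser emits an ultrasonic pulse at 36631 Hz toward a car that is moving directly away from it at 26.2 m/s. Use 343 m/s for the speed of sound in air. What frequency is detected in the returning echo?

At the car (a moving observer), f₁ = f₀ · (v − u)/v = 36631 × 316.8/343 ≈ 33833 Hz.
On reflection it acts as a source moving away from the stationary detector: f₂ = f₁ · v/(v + u) = 33833 × 343/369.2 ≈ 31432 Hz.

31432 Hz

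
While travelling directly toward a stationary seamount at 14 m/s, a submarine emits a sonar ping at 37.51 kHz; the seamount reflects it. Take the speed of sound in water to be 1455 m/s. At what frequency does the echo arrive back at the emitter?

38.2 kHz

The seamount receives the sound from a moving source: f₁ = f₀ · v/(v − v_e) = 37.51 × 1455/1441 ≈ 37.9 kHz.
On the return leg the submarine is a moving observer: f₂ = f₁ · (v + v_e)/v = 37.9 × 1469/1455 ≈ 38.2 kHz.
Equivalently f₂ = f₀ · (v + v_e)/(v − v_e).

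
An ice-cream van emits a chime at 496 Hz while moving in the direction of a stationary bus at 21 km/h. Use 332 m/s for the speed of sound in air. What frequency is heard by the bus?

505 Hz

21 km/h = 5.833 m/s.
With the source moving toward a stationary observer, f' = f · v/(v − v_s).
f' = 496 × 332/(332 − 5.833) = 496 × 332/326.2 ≈ 505 Hz.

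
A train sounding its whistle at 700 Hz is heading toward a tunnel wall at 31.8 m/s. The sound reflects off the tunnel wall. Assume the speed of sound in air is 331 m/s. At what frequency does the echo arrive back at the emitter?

849 Hz

The tunnel wall receives the sound from a moving source: f₁ = f₀ · v/(v − v_e) = 700 × 331/299.2 ≈ 774 Hz.
On the return leg the train is a moving observer: f₂ = f₁ · (v + v_e)/v = 774 × 362.8/331 ≈ 849 Hz.
Equivalently f₂ = f₀ · (v + v_e)/(v − v_e).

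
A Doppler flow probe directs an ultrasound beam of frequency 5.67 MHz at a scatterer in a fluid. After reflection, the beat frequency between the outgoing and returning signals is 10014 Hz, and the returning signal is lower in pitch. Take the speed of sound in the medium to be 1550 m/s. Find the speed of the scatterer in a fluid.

1.37 m/s

Double Doppler shift off a moving reflector: f₂ = f₀ · (v + u)/(v − u) (u > 0 toward emitter).
Returning signal is lower, so f₂ = f₀ − Δf = 5670000 − 10014 = 5659986 Hz.
Rearranging, u = v · (f₂ − f₀)/(f₂ + f₀) = 1550 × -10014/11329986 ≈ -1.37 m/s.
So the scatterer in a fluid is moving at 1.37 m/s away from the emitter.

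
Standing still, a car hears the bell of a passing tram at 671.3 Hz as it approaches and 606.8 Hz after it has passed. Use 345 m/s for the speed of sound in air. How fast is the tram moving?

17.4 m/s

f₁/f₂ = (v + v_s)/(v − v_s), so v_s = v · (f₁ − f₂)/(f₁ + f₂).
v_s = 345 × (671.3 − 606.8)/(671.3 + 606.8) = 345 × 64.5/1278.1 ≈ 17.4 m/s.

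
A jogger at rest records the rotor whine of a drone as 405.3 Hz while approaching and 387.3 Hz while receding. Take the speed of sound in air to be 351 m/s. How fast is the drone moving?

f₁/f₂ = (v + v_s)/(v − v_s), so v_s = v · (f₁ − f₂)/(f₁ + f₂).
v_s = 351 × (405.3 − 387.3)/(405.3 + 387.3) = 351 × 18.0/792.6 ≈ 8.0 m/s.

8.0 m/s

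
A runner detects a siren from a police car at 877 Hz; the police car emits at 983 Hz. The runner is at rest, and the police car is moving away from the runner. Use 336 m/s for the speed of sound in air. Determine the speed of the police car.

41 m/s

f' = f · v/(v + v_s) ⇒ v_s = v · |1 − f/f'|.
v_s = 336 × |1 − 983/877| = 336 × 0.1209 ≈ 41 m/s.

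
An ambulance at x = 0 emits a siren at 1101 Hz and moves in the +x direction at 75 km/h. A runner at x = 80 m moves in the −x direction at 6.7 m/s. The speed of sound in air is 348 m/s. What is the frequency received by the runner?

1194 Hz

75 km/h = 20.83 m/s.
The observer lies on the +x side, so the source is heading toward the observer and the observer is heading toward the source.
With source approaching and observer approaching, f' = f · (v + v_o)/(v − v_s).
f' = 1101 × (348 + 6.7)/(348 − 20.83) = 1101 × 354.7/327.17 ≈ 1194 Hz.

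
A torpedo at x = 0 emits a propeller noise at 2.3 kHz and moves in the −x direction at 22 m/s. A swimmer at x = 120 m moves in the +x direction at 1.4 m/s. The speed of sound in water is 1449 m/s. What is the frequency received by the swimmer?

2.26 kHz

The observer lies on the +x side, so the source is heading away from the observer and the observer is heading away from the source.
With source receding and observer receding, f' = f · (v − v_o)/(v + v_s).
f' = 2.3 × (1449 − 1.4)/(1449 + 22) = 2.3 × 1447.6/1471 ≈ 2.26 kHz.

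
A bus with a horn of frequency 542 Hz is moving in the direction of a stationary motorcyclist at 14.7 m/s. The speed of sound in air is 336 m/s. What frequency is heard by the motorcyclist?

Moving source, stationary observer: f' = f · v/(v − v_s) since the source is approaching.
f' = 542 × 336/(336 − 14.7) = 542 × 336/321.3 ≈ 567 Hz.

567 Hz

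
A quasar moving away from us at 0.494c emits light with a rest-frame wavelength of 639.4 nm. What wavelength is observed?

1098.7 nm

Relativistic Doppler for wavelength: λ' = λ₀ · √((1 + β)/(1 − β)).
λ' = 639.4 × √(1.4940/0.5060) = 639.4 × 1.71830 ≈ 1098.7 nm.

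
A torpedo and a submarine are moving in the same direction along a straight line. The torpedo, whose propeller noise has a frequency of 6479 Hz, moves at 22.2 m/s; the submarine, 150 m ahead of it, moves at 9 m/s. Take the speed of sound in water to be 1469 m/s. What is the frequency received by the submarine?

6538 Hz

The submarine is ahead, so the torpedo is moving toward it while the submarine is moving away from the torpedo.
With source approaching and observer receding, f' = f · (v − v_o)/(v − v_s).
f' = 6479 × (1469 − 9)/(1469 − 22.2) = 6479 × 1460/1446.8 ≈ 6538 Hz.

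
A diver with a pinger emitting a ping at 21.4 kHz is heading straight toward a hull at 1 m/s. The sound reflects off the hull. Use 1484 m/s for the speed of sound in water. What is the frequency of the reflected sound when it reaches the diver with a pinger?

The hull receives the sound from a moving source: f₁ = f₀ · v/(v − v_e) = 21.4 × 1484/1483 ≈ 21.4 kHz.
On the return leg the diver with a pinger is a moving observer: f₂ = f₁ · (v + v_e)/v = 21.4 × 1485/1484 ≈ 21.4 kHz.

21.4 kHz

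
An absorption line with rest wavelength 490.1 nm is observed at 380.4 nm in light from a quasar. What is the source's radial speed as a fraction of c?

0.248c

λ'/λ₀ = 0.7762 < 1 (blueshift), so the source is approaching.
λ'/λ₀ = √((1 − β)/(1 + β)) for an approaching source ⇒ β = (1 − r²)/(1 + r²) with r = λ'/λ₀.
β = (1 − 0.6024)/(1 + 0.6024) ≈ 0.248.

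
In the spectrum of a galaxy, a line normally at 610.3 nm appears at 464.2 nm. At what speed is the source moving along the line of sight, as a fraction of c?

0.267

λ'/λ₀ = 0.7606 < 1 (blueshift), so the source is approaching.
λ'/λ₀ = √((1 − β)/(1 + β)) for an approaching source ⇒ β = (1 − r²)/(1 + r²) with r = λ'/λ₀.
β = (1 − 0.5785)/(1 + 0.5785) ≈ 0.267.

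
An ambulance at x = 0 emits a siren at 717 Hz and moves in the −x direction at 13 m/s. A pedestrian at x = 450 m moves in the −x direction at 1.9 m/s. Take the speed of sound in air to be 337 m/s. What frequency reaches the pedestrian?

694 Hz

The observer lies on the +x side, so the source is heading away from the observer and the observer is heading toward the source.
General Doppler shift: f' = f · (v + v_o)/(v + v_s).
f' = 717 × (337 + 1.9)/(337 + 13) = 717 × 338.9/350 ≈ 694 Hz.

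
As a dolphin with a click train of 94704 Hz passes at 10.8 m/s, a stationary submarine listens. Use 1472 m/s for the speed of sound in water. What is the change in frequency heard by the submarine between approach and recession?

1390 Hz

Approaching: f₁ = f · v/(v − v_s) = 94704 × 1472/1461.2 ≈ 95404 Hz.
Receding: f₂ = f · v/(v + v_s) = 94704 × 1472/1482.8 ≈ 94014 Hz.
Drop: f₁ − f₂ = 2f·v·v_s/(v² − v_s²) = 2 × 94704 × 1472 × 10.8/(1472² − 10.8²) ≈ 1390 Hz.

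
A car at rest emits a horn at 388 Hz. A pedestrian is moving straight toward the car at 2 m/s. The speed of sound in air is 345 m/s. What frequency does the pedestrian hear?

390 Hz

Only the observer moves, toward the source, so f' = f · (v + v_o)/v.
f' = 388 × (345 + 2)/345 = 388 × 347/345 ≈ 390 Hz.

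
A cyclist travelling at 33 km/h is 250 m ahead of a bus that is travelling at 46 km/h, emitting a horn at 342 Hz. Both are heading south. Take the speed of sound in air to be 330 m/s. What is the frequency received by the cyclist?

46 km/h = 12.78 m/s; 33 km/h = 9.167 m/s.
The cyclist is ahead, so the bus is moving toward it while the cyclist is moving away from the bus.
With source approaching and observer receding, f' = f · (v − v_o)/(v − v_s).
f' = 342 × (330 − 9.167)/(330 − 12.78) = 342 × 320.83/317.22 ≈ 346 Hz.

346 Hz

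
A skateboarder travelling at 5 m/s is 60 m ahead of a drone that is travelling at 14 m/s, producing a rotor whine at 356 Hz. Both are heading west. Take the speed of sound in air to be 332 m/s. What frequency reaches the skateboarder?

The skateboarder is ahead, so the drone is moving toward it while the skateboarder is moving away from the drone.
General Doppler shift: f' = f · (v − v_o)/(v − v_s).
f' = 356 × (332 − 5)/(332 − 14) = 356 × 327/318 ≈ 366 Hz.

366 Hz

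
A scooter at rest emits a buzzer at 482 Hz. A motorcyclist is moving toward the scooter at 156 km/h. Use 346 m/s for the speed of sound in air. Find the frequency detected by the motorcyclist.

156 km/h = 43.33 m/s.
Moving observer, stationary source: f' = f · (v + v_o)/v.
f' = 482 × (346 + 43.33)/346 = 482 × 389.33/346 ≈ 542 Hz.

542 Hz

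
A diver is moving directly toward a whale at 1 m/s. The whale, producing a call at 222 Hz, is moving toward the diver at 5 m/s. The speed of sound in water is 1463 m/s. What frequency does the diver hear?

223 Hz

With source approaching and observer approaching, f' = f · (v + v_o)/(v − v_s).
f' = 222 × (1463 + 1)/(1463 − 5) = 222 × 1464/1458 ≈ 223 Hz.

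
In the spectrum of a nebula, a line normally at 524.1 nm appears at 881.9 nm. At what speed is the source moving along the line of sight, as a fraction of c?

λ'/λ₀ = 1.6827 > 1 (redshift), so the source is receding.
λ'/λ₀ = √((1 + β)/(1 − β)) for a receding source ⇒ β = (r² − 1)/(r² + 1) with r = λ'/λ₀.
β = (2.8315 − 1)/(2.8315 + 1) ≈ 0.478.

0.478c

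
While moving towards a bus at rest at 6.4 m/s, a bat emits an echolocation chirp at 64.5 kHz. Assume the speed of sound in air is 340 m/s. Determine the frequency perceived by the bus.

Moving source, stationary observer: f' = f · v/(v − v_s) since the source is approaching.
f' = 64.5 × 340/(340 − 6.4) = 64.5 × 340/333.6 ≈ 65.7 kHz.

65.7 kHz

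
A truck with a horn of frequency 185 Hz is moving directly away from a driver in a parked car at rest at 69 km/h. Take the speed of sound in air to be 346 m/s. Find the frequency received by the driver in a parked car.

175 Hz

69 km/h = 19.17 m/s.
With the source moving away from a stationary observer, f' = f · v/(v + v_s).
f' = 185 × 346/(346 + 19.17) = 185 × 346/365.2 ≈ 175 Hz.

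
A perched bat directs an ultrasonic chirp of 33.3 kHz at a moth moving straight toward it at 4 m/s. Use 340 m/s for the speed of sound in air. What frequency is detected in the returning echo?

34.1 kHz

The moth first receives the wave as a moving observer: f₁ = f₀ · (v + u)/v = 33.3 × (340 + 4)/340 ≈ 33.7 kHz.
The reflection then acts as a moving source: f₂ = f₁ · v/(v − u) ≈ 34.1 kHz.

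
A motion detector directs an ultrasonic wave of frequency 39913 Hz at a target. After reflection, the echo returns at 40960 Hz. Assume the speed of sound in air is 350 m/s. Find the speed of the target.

4.5 m/s

Double Doppler shift off a moving reflector: f₂ = f₀ · (v + u)/(v − u) (u > 0 toward emitter).
Rearranging, u = v · (f₂ − f₀)/(f₂ + f₀) = 350 × 1047/80873 ≈ 4.5 m/s.
So the target is moving at 4.5 m/s toward the emitter.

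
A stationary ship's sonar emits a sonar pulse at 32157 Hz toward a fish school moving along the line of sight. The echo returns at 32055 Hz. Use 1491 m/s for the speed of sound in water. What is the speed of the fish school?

Double Doppler shift off a moving reflector: f₂ = f₀ · (v + u)/(v − u) (u > 0 toward emitter).
Rearranging, u = v · (f₂ − f₀)/(f₂ + f₀) = 1491 × -102/64212 ≈ -2.37 m/s.
So the fish school is moving at 2.37 m/s away from the emitter.

2.37 m/s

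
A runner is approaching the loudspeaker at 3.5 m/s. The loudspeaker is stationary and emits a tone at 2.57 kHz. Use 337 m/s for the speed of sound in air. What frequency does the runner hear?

Moving observer, stationary source: f' = f · (v + v_o)/v.
f' = 2.57 × (337 + 3.5)/337 = 2.57 × 340.5/337 ≈ 2.60 kHz.

2.60 kHz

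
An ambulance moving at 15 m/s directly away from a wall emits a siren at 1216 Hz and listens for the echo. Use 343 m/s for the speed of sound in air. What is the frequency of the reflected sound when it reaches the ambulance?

1114 Hz

The wall receives the sound from a moving source: f₁ = f₀ · v/(v + v_e) = 1216 × 343/358 ≈ 1165 Hz.
On the return leg the ambulance is a moving observer: f₂ = f₁ · (v − v_e)/v = 1165 × 328/343 ≈ 1114 Hz.
Equivalently f₂ = f₀ · (v − v_e)/(v + v_e).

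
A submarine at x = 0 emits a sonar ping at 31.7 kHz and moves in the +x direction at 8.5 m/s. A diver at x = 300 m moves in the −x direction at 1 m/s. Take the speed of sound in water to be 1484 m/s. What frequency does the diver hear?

The observer lies on the +x side, so the source is heading toward the observer and the observer is heading toward the source.
With source approaching and observer approaching, f' = f · (v + v_o)/(v − v_s).
f' = 31.7 × (1484 + 1)/(1484 − 8.5) = 31.7 × 1485/1475.5 ≈ 31.9 kHz.

31.9 kHz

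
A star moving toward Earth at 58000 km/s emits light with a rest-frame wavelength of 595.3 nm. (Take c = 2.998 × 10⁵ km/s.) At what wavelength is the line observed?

489.4 nm

β = v/c = 58000/299800 = 0.1935.
Relativistic Doppler for wavelength: λ' = λ₀ · √((1 − β)/(1 + β)).
λ' = 595.3 × √(0.8065/1.1935) = 595.3 × 0.82207 ≈ 489.4 nm.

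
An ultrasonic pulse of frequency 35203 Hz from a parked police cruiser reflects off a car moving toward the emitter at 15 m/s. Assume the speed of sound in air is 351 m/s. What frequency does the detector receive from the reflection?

38346 Hz

At the car (a moving observer), f₁ = f₀ · (v + u)/v = 35203 × 366/351 ≈ 36707 Hz.
On reflection it acts as a source moving toward the stationary detector: f₂ = f₁ · v/(v − u) = 36707 × 351/336 ≈ 38346 Hz.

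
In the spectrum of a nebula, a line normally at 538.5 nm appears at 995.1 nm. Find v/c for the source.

0.547c

λ'/λ₀ = 1.8479 > 1 (redshift), so the source is receding.
λ'/λ₀ = √((1 + β)/(1 − β)) for a receding source ⇒ β = (r² − 1)/(r² + 1) with r = λ'/λ₀.
β = (3.4148 − 1)/(3.4148 + 1) ≈ 0.547.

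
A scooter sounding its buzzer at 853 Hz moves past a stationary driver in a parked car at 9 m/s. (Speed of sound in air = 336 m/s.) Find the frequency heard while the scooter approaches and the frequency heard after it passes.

876 Hz approaching; 831 Hz receding

Approaching: f₁ = f · v/(v − v_s) = 853 × 336/327 ≈ 876 Hz.
Receding: f₂ = f · v/(v + v_s) = 853 × 336/345 ≈ 831 Hz.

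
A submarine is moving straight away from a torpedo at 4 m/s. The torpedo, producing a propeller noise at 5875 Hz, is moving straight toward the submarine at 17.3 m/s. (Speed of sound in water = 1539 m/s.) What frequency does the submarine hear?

General Doppler shift: f' = f · (v − v_o)/(v − v_s).
f' = 5875 × (1539 − 4)/(1539 − 17.3) = 5875 × 1535/1521.7 ≈ 5926 Hz.

5926 Hz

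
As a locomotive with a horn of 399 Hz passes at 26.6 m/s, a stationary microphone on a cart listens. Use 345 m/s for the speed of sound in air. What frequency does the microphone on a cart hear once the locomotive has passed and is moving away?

Receding: f₂ = f · v/(v + v_s) = 399 × 345/371.6 ≈ 370 Hz.

370 Hz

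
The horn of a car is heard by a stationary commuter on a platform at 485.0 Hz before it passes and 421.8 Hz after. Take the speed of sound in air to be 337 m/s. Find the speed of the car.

f₁/f₂ = (v + v_s)/(v − v_s), so v_s = v · (f₁ − f₂)/(f₁ + f₂).
v_s = 337 × (485.0 − 421.8)/(485.0 + 421.8) = 337 × 63.2/906.8 ≈ 23.5 m/s.

23.5 m/s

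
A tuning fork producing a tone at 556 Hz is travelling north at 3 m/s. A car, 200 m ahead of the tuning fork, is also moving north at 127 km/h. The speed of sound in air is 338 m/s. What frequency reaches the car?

127 km/h = 35.28 m/s.
The car is ahead, so the tuning fork is moving toward it while the car is moving away from the tuning fork.
With source approaching and observer receding, f' = f · (v − v_o)/(v − v_s).
f' = 556 × (338 − 35.28)/(338 − 3) = 556 × 302.72/335 ≈ 502 Hz.

502 Hz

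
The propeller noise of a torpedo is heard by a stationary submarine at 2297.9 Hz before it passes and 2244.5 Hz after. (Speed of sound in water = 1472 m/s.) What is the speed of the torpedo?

f₁/f₂ = (v + v_s)/(v − v_s), so v_s = v · (f₁ − f₂)/(f₁ + f₂).
v_s = 1472 × (2297.9 − 2244.5)/(2297.9 + 2244.5) = 1472 × 53.4/4542.4 ≈ 17.3 m/s.

17.3 m/s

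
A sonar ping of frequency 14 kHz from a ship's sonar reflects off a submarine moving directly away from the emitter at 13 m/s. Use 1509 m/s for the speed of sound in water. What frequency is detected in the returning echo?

The submarine first receives the wave as a moving observer: f₁ = f₀ · (v − u)/v = 14 × (1509 − 13)/1509 ≈ 13.88 kHz.
On reflection it acts as a source moving away from the stationary detector: f₂ = f₁ · v/(v + u) = 13.88 × 1509/1522 ≈ 13.76 kHz.
Equivalently f₂ = f₀ · (v − u)/(v + u).

13.76 kHz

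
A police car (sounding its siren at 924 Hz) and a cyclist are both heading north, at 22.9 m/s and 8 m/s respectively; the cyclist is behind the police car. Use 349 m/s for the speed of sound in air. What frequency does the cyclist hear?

The cyclist is behind, so the police car is moving away from it while the cyclist is moving toward the police car.
General Doppler shift: f' = f · (v + v_o)/(v + v_s).
f' = 924 × (349 + 8)/(349 + 22.9) = 924 × 357/371.9 ≈ 887 Hz.

887 Hz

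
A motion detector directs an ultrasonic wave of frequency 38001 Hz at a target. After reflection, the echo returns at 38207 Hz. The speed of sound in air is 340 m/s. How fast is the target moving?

Double Doppler shift off a moving reflector: f₂ = f₀ · (v + u)/(v − u) (u > 0 toward emitter).
Rearranging, u = v · (f₂ − f₀)/(f₂ + f₀) = 340 × 206/76208 ≈ 0.92 m/s.
So the target is moving at 0.92 m/s toward the emitter.

0.92 m/s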